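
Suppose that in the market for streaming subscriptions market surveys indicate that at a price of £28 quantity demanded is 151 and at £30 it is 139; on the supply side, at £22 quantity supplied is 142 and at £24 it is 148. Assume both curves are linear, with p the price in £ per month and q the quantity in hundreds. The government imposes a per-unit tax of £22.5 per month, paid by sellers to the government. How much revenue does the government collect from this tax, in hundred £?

Tax revenue = £2520 hundred.

Demand slope: (139 − 151)/(30 − 28) = -6, so qd = 319 − 6p.
Supply slope: (148 − 142)/(24 − 22) = 3, so qs = 3p + 76.
Without the tax, 319 − 6p = 3p + 76 gives 9p = 243, so p* = £27 and q* = 157.
With the tax collected from sellers, supply shifts: qs = 3(p − 22.5) + 76.
New equilibrium: consumers pay £34.5, sellers receive £12, q = 112. (Wedge: pb − ps = 22.5.)
Revenue = t · Q = 22.5 · 112 = £2520.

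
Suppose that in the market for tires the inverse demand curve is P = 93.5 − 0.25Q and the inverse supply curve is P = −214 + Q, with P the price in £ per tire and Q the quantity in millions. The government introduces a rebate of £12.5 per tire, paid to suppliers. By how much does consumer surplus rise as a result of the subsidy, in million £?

Consumer surplus rises by £627.5 million.

Inverting to Q(P) form: Qd = 374 − 4P; Qs = P + 214.
Before the subsidy: set 374 − 4P = P + 214 → P* = £32, Q* = 246.
With a per-unit subsidy paid to suppliers, each receives P + 12.5 per unit sold, so supply becomes Qs = (P + 12.5) + 214.
New equilibrium: buyers pay £29.5, suppliers receive £42, Q = 256. (Wedge: Pb − Ps = −12.5.)
ΔCS is the trapezoid between Q = 256 and Q = 246 of height £2.5: ½ · (246 + 256) · 2.5 = £627.5.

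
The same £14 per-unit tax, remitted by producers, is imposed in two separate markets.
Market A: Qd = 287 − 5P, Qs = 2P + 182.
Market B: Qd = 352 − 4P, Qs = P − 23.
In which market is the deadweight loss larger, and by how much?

Market A: pre-tax P* = £15, Q* = 212; post-tax Q = 192; deadweight loss = £140.
Market B: pre-tax P* = £75, Q* = 52; post-tax Q = 40.8; deadweight loss = £78.4.
Difference: £140 vs £78.4 → market A is larger by £61.6.

Market A, by £61.6.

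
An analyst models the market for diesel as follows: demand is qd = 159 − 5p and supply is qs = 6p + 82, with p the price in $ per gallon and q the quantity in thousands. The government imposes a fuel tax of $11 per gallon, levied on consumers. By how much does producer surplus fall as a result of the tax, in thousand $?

Producer surplus falls by $545 thousand.

Before the tax: set 159 − 5p = 6p + 82 → p* = $7, q* = 124.
With the tax collected from consumers, demand (in seller-price terms) shifts: qd = 159 − 5(p + 11).
New equilibrium: consumers pay $13, producers receive $2, q = 94. (Wedge: pb − ps = 11.)
ΔPS is the trapezoid between Q = 94 and Q = 124 of height $5: ½ · (124 + 94) · 5 = $545.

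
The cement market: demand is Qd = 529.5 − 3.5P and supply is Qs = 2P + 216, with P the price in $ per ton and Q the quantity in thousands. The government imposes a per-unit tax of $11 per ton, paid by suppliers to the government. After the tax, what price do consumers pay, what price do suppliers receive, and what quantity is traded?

Before the tax: set 529.5 − 3.5P = 2P + 216 → P* = $57, Q* = 330.
With the tax collected from suppliers, supply shifts: Qs = 2(P − 11) + 216.
New equilibrium: consumers pay $61, suppliers receive $50, Q = 316. (Wedge: Pb − Ps = 11.)

Consumers pay $61; suppliers receive $50; quantity = 316.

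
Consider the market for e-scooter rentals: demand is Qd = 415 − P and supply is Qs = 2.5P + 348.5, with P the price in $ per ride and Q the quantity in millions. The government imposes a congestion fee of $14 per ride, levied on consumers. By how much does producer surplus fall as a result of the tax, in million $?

Producer surplus falls by $1564 million.

Without the tax, 415 − P = 2.5P + 348.5 gives 3.5P = 66.5, so P* = $19 and Q* = 396.
With the tax collected from consumers, demand (in seller-price terms) shifts: Qd = 415 − (P + 14).
Solving gives Q = 386 with consumers paying $29 and suppliers receiving $15 (the $14 wedge).
ΔPS is the trapezoid between Q = 386 and Q = 396 of height $4: ½ · (396 + 386) · 4 = $1564.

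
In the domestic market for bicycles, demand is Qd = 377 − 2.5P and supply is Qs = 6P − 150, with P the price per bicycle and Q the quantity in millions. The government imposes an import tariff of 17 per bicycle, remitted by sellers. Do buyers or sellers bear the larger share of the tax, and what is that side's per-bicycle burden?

Buyers bear the larger share: 12 per bicycle.

Without the tax, 377 − 2.5P = 6P − 150 gives 8.5P = 527, so P* = 62 and Q* = 222.
With the tax collected from sellers, supply shifts: Qs = 6(P − 17) − 150.
New equilibrium: buyers pay 74, sellers receive 57, Q = 192. (Wedge: Pb − Ps = 17.)
Per-bicycle burden: buyers 12, sellers 5.
Buyers take the larger share because demand is less price-elastic here (demand slope 2.5 vs supply slope 6).
The less price-elastic side of the market bears the larger share of a per-unit tax.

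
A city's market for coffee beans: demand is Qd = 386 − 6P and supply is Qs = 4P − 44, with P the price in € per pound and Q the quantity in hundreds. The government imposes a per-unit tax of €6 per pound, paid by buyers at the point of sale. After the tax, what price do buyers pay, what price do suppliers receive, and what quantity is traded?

Before the tax: set 386 − 6P = 4P − 44 → P* = €43, Q* = 128.
With the tax collected from buyers, demand (in seller-price terms) shifts: Qd = 386 − 6(P + 6).
New equilibrium: buyers pay €45.4, suppliers receive €39.4, Q = 113.6. (Wedge: Pb − Ps = 6.)
The less price-elastic side of the market bears the larger share of a per-unit tax.

Buyers pay €45.4; suppliers receive €39.4; quantity = 113.6.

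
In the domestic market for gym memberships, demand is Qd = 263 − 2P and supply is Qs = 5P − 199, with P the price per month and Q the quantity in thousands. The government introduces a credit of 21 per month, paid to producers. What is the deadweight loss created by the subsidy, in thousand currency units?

Without the subsidy, 263 − 2P = 5P − 199 gives 7P = 462, so P* = 66 and Q* = 131.
With a per-unit subsidy paid to producers, each receives P + 21 per unit sold, so supply becomes Qs = 5(P + 21) − 199.
Solving gives Q = 161 with buyers paying 51 and producers receiving 72 (the 21 wedge).
Quantity rises by |ΔQ| = |131 − 161| = 30.
DWL = ½ · t · |ΔQ| = ½ · 21 · 30 = 315.

Deadweight loss = 315 thousand.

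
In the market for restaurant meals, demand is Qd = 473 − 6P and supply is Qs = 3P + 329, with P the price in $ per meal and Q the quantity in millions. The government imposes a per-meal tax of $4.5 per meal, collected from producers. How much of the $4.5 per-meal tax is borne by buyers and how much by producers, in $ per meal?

Buyers bear $1.5 per meal; producers bear $3 per meal.

Without the tax, 473 − 6P = 3P + 329 gives 9P = 144, so P* = $16 and Q* = 377.
With the tax collected from producers, supply shifts: Qs = 3(P − 4.5) + 329.
New equilibrium: buyers pay $17.5, producers receive $13, Q = 368. (Wedge: Pb − Ps = 4.5.)
Burden on buyers: $1.5; on producers: $3. (They sum to $4.5.)
The less price-elastic side of the market bears the larger share of a per-unit tax.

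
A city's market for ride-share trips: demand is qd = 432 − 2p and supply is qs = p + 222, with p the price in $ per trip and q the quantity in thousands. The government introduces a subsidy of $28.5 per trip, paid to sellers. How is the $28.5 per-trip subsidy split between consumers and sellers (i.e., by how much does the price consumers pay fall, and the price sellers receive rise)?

Consumers gain $9.5 per trip; sellers gain $19 per trip.

Without the subsidy, 432 − 2p = p + 222 gives 3p = 210, so p* = $70 and q* = 292.
With a per-unit subsidy paid to sellers, each receives p + 28.5 per unit sold, so supply becomes qs = (p + 28.5) + 222.
Solving gives q = 311 with consumers paying $60.5 and sellers receiving $89 (the $28.5 wedge).
Gain to consumers: $9.5; to sellers: $19. (They sum to $28.5.)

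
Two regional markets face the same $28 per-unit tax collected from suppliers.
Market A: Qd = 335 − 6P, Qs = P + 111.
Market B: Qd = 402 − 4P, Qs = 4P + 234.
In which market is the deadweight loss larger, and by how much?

Market B, by $448.

Market A: pre-tax P* = $32, Q* = 143; post-tax Q = 119; deadweight loss = $336.
Market B: pre-tax P* = $21, Q* = 318; post-tax Q = 262; deadweight loss = $784.
Difference: $336 vs $784 → market B is larger by $448.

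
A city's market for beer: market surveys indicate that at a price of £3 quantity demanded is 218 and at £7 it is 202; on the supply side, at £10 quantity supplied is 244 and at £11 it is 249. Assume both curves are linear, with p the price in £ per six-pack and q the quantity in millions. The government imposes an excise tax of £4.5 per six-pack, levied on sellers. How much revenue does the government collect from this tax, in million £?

Tax revenue = £918 million.

Demand slope: (202 − 218)/(7 − 3) = -4, so qd = 230 − 4p.
Supply slope: (249 − 244)/(11 − 10) = 5, so qs = 5p + 194.
Before the tax: set 230 − 4p = 5p + 194 → p* = £4, q* = 214.
With the tax collected from sellers, supply shifts: qs = 5(p − 4.5) + 194.
Solving gives q = 204 with buyers paying £6.5 and sellers receiving £2 (the £4.5 wedge).
Revenue = t · Q = 4.5 · 204 = £918.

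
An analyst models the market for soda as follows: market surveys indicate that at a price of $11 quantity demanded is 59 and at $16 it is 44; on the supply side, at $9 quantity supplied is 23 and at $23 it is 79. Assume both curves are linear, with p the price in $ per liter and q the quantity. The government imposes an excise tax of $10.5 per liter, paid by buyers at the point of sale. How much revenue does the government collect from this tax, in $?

Tax revenue = $304.5.

Demand slope: (44 − 59)/(16 − 11) = -3, so qd = 92 − 3p.
Supply slope: (79 − 23)/(23 − 9) = 4, so qs = 4p − 13.
Without the tax, 92 − 3p = 4p − 13 gives 7p = 105, so p* = $15 and q* = 47.
With the tax collected from buyers, demand (in seller-price terms) shifts: qd = 92 − 3(p + 10.5).
Solving gives q = 29 with buyers paying $21 and suppliers receiving $10.5 (the $10.5 wedge).
Revenue = t · Q = 10.5 · 29 = $304.5.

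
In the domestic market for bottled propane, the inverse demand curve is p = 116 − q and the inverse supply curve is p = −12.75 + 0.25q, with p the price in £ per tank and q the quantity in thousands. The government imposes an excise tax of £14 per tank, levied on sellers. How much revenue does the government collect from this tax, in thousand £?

Inverting to q(p) form: qd = 116 − p; qs = 4p + 51.
Without the tax, 116 − p = 4p + 51 gives 5p = 65, so p* = £13 and q* = 103.
With the tax collected from sellers, supply shifts: qs = 4(p − 14) + 51.
Solving gives q = 91.8 with buyers paying £24.2 and sellers receiving £10.2 (the £14 wedge).
Revenue = t · Q = 14 · 91.8 = £1285.2.

Tax revenue = £1285.2 thousand.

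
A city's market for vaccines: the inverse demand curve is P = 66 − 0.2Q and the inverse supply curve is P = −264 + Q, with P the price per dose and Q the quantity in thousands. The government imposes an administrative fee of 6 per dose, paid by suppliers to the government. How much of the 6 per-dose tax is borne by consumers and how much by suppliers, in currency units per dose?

Rewrite in direct form: Qd = 330 − 5P and Qs = P + 264.
Before the tax: set 330 − 5P = P + 264 → P* = 11, Q* = 275.
With the tax collected from suppliers, supply shifts: Qs = (P − 6) + 264.
Solving gives Q = 270 with consumers paying 12 and suppliers receiving 6 (the 6 wedge).
Burden on consumers: 1; on suppliers: 5. (They sum to 6.)
The less price-elastic side of the market bears the larger share of a per-unit tax.

Consumers bear 1 per dose; suppliers bear 5 per dose.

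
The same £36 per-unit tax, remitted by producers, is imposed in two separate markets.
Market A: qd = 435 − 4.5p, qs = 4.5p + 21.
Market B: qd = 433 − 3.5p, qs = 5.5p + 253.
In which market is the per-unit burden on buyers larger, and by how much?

Market A: pre-tax p* = £46, q* = 228; post-tax q = 147; per-unit burden on buyers = £18.
Market B: pre-tax p* = £20, q* = 363; post-tax q = 286; per-unit burden on buyers = £22.
Difference: £18 vs £22 → market B is larger by £4.

Market B, by £4.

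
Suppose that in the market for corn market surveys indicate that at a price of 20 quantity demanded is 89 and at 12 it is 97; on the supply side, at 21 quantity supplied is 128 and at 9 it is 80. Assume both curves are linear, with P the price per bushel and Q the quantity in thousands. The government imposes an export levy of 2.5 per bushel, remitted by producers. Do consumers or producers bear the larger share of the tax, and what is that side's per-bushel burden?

Consumers bear the larger share: 2 per bushel.

Demand slope: (97 − 89)/(12 − 20) = -1, so Qd = 109 − P.
Supply slope: (80 − 128)/(9 − 21) = 4, so Qs = 4P + 44.
Without the tax, 109 − P = 4P + 44 gives 5P = 65, so P* = 13 and Q* = 96.
With the tax collected from producers, supply shifts: Qs = 4(P − 2.5) + 44.
Solving gives Q = 94 with consumers paying 15 and producers receiving 12.5 (the 2.5 wedge).
Per-bushel burden: consumers 2, producers 0.5.
Consumers take the larger share because demand is less price-elastic here (demand slope 1 vs supply slope 4).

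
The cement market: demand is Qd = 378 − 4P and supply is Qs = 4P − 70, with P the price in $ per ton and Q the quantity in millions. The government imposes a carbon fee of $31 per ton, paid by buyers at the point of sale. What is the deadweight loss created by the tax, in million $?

Deadweight loss = $961 million.

Before the tax: set 378 − 4P = 4P − 70 → P* = $56, Q* = 154.
With the tax collected from buyers, demand (in seller-price terms) shifts: Qd = 378 − 4(P + 31).
New equilibrium: buyers pay $71.5, suppliers receive $40.5, Q = 92. (Wedge: Pb − Ps = 31.)
Quantity falls by |ΔQ| = |154 − 92| = 62.
DWL = ½ · t · |ΔQ| = ½ · 31 · 62 = $961.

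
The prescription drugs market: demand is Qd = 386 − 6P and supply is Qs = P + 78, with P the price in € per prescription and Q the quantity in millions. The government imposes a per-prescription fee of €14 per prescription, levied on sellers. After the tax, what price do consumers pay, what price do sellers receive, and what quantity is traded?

Without the tax, 386 − 6P = P + 78 gives 7P = 308, so P* = €44 and Q* = 122.
With the tax collected from sellers, supply shifts: Qs = (P − 14) + 78.
New equilibrium: consumers pay €46, sellers receive €32, Q = 110. (Wedge: Pb − Ps = 14.)

Consumers pay €46; sellers receive €32; quantity = 110.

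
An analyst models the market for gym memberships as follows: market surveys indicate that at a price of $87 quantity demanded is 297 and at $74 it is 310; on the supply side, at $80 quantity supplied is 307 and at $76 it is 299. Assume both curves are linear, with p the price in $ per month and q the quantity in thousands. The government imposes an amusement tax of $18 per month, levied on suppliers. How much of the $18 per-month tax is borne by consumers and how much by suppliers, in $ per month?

Demand slope: (310 − 297)/(74 − 87) = -1, so qd = 384 − p.
Supply slope: (299 − 307)/(76 − 80) = 2, so qs = 2p + 147.
Before the tax: set 384 − p = 2p + 147 → p* = $79, q* = 305.
With the tax collected from suppliers, supply shifts: qs = 2(p − 18) + 147.
New equilibrium: consumers pay $91, suppliers receive $73, q = 293. (Wedge: pb − ps = 18.)
Burden on consumers: $12; on suppliers: $6. (They sum to $18.)
The less price-elastic side of the market bears the larger share of a per-unit tax.

Consumers bear $12 per month; suppliers bear $6 per month.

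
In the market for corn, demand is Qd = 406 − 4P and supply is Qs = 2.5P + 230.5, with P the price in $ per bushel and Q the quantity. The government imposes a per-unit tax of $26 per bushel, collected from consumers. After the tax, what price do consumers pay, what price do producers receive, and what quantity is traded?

Before the tax: set 406 − 4P = 2.5P + 230.5 → P* = $27, Q* = 298.
With the tax collected from consumers, demand (in seller-price terms) shifts: Qd = 406 − 4(P + 26).
New equilibrium: consumers pay $37, producers receive $11, Q = 258. (Wedge: Pb − Ps = 26.)

Consumers pay $37; producers receive $11; quantity = 258.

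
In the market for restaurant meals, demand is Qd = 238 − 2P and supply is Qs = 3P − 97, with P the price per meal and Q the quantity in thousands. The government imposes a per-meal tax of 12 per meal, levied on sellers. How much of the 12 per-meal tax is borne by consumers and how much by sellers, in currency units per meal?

Consumers bear 7.2 per meal; sellers bear 4.8 per meal.

Before the tax: set 238 − 2P = 3P − 97 → P* = 67, Q* = 104.
With the tax collected from sellers, supply shifts: Qs = 3(P − 12) − 97.
Solving gives Q = 89.6 with consumers paying 74.2 and sellers receiving 62.2 (the 12 wedge).
Burden on consumers: 7.2; on sellers: 4.8. (They sum to 12.)
The less price-elastic side of the market bears the larger share of a per-unit tax.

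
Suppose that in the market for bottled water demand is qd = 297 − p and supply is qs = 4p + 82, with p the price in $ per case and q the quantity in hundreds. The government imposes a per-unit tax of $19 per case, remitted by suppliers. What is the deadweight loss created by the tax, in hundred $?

Deadweight loss = $144.4 hundred.

Before the tax: set 297 − p = 4p + 82 → p* = $43, q* = 254.
With the tax collected from suppliers, supply shifts: qs = 4(p − 19) + 82.
New equilibrium: buyers pay $58.2, suppliers receive $39.2, q = 238.8. (Wedge: pb − ps = 19.)
Quantity falls by |ΔQ| = |254 − 238.8| = 15.2.
DWL = ½ · t · |ΔQ| = ½ · 19 · 15.2 = $144.4.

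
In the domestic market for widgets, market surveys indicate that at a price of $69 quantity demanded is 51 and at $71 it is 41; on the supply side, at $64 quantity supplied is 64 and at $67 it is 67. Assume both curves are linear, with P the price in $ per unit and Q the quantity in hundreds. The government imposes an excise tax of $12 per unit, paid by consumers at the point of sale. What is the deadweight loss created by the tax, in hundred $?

Demand slope: (41 − 51)/(71 − 69) = -5, so Qd = 396 − 5P.
Supply slope: (67 − 64)/(67 − 64) = 1, so Qs = P.
Before the tax: set 396 − 5P = P → P* = $66, Q* = 66.
With the tax collected from consumers, demand (in seller-price terms) shifts: Qd = 396 − 5(P + 12).
Solving gives Q = 56 with consumers paying $68 and sellers receiving $56 (the $12 wedge).
Quantity falls by |ΔQ| = |66 − 56| = 10.
DWL = ½ · t · |ΔQ| = ½ · 12 · 10 = $60.

Deadweight loss = $60 hundred.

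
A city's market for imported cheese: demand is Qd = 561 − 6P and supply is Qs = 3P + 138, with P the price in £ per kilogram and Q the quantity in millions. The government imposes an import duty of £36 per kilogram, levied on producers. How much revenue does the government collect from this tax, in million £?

Tax revenue = £7452 million.

Before the tax: set 561 − 6P = 3P + 138 → P* = £47, Q* = 279.
With the tax collected from producers, supply shifts: Qs = 3(P − 36) + 138.
New equilibrium: consumers pay £59, producers receive £23, Q = 207. (Wedge: Pb − Ps = 36.)
Revenue = t · Q = 36 · 207 = £7452.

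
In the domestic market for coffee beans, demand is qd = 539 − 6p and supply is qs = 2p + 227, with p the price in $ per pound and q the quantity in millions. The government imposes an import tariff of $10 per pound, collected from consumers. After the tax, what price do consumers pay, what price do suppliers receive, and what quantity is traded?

Consumers pay $41.5; suppliers receive $31.5; quantity = 290.

Before the tax: set 539 − 6p = 2p + 227 → p* = $39, q* = 305.
With the tax collected from consumers, demand (in seller-price terms) shifts: qd = 539 − 6(p + 10).
New equilibrium: consumers pay $41.5, suppliers receive $31.5, q = 290. (Wedge: pb − ps = 10.)
The less price-elastic side of the market bears the larger share of a per-unit tax.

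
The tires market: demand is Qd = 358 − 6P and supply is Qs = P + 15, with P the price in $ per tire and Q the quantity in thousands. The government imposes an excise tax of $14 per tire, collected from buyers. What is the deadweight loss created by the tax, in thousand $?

Without the tax, 358 − 6P = P + 15 gives 7P = 343, so P* = $49 and Q* = 64.
With the tax collected from buyers, demand (in seller-price terms) shifts: Qd = 358 − 6(P + 14).
New equilibrium: buyers pay $51, producers receive $37, Q = 52. (Wedge: Pb − Ps = 14.)
Quantity falls by |ΔQ| = |64 − 52| = 12.
DWL = ½ · t · |ΔQ| = ½ · 14 · 12 = $84.

Deadweight loss = $84 thousand.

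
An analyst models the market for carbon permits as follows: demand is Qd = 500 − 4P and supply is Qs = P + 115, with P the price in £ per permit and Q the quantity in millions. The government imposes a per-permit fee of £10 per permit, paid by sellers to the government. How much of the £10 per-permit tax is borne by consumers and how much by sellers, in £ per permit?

Consumers bear £2 per permit; sellers bear £8 per permit.

Before the tax: set 500 − 4P = P + 115 → P* = £77, Q* = 192.
With the tax collected from sellers, supply shifts: Qs = (P − 10) + 115.
Solving gives Q = 184 with consumers paying £79 and sellers receiving £69 (the £10 wedge).
Burden on consumers: £2; on sellers: £8. (They sum to £10.)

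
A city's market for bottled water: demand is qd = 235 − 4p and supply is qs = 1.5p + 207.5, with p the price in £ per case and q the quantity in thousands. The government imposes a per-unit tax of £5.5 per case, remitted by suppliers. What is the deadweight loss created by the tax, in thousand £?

Deadweight loss = £16.5 thousand.

Before the tax: set 235 − 4p = 1.5p + 207.5 → p* = £5, q* = 215.
With the tax collected from suppliers, supply shifts: qs = 1.5(p − 5.5) + 207.5.
New equilibrium: consumers pay £6.5, suppliers receive £1, q = 209. (Wedge: pb − ps = 5.5.)
Quantity falls by |ΔQ| = |215 − 209| = 6.
DWL = ½ · t · |ΔQ| = ½ · 5.5 · 6 = £16.5.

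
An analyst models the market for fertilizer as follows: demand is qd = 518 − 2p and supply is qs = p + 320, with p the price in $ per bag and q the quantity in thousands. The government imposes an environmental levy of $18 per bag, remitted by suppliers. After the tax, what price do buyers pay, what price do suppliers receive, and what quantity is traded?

Buyers pay $72; suppliers receive $54; quantity = 374.

Without the tax, 518 − 2p = p + 320 gives 3p = 198, so p* = $66 and q* = 386.
With the tax collected from suppliers, supply shifts: qs = (p − 18) + 320.
Solving gives q = 374 with buyers paying $72 and suppliers receiving $54 (the $18 wedge).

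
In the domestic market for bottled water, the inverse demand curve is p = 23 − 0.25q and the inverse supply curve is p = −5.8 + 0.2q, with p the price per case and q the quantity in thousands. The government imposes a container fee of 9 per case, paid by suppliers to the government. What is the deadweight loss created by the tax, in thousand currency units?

Inverting to q(p) form: qd = 92 − 4p; qs = 5p + 29.
Before the tax: set 92 − 4p = 5p + 29 → p* = 7, q* = 64.
With the tax collected from suppliers, supply shifts: qs = 5(p − 9) + 29.
Solving gives q = 44 with consumers paying 12 and suppliers receiving 3 (the 9 wedge).
Quantity falls by |ΔQ| = |64 − 44| = 20.
DWL = ½ · t · |ΔQ| = ½ · 9 · 20 = 90.

Deadweight loss = 90 thousand.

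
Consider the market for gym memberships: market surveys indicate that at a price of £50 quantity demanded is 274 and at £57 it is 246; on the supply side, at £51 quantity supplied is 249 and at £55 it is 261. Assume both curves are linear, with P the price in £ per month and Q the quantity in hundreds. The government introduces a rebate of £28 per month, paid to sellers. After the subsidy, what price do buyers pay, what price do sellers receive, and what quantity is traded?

Demand slope: (246 − 274)/(57 − 50) = -4, so Qd = 474 − 4P.
Supply slope: (261 − 249)/(55 − 51) = 3, so Qs = 3P + 96.
Before the subsidy: set 474 − 4P = 3P + 96 → P* = £54, Q* = 258.
With a per-unit subsidy paid to sellers, each receives P + 28 per unit sold, so supply becomes Qs = 3(P + 28) + 96.
Solving gives Q = 306 with buyers paying £42 and sellers receiving £70 (the £28 wedge).

Buyers pay £42; sellers receive £70; quantity = 306.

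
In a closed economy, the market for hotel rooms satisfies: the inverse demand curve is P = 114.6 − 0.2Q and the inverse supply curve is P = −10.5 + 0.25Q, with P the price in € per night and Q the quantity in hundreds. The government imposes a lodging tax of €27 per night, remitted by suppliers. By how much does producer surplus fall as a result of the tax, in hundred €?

Producer surplus falls by €3720 hundred.

Rewrite in direct form: Qd = 573 − 5P and Qs = 4P + 42.
Before the tax: set 573 − 5P = 4P + 42 → P* = €59, Q* = 278.
With the tax collected from suppliers, supply shifts: Qs = 4(P − 27) + 42.
New equilibrium: buyers pay €71, suppliers receive €44, Q = 218. (Wedge: Pb − Ps = 27.)
ΔPS is the trapezoid between Q = 218 and Q = 278 of height €15: ½ · (278 + 218) · 15 = €3720.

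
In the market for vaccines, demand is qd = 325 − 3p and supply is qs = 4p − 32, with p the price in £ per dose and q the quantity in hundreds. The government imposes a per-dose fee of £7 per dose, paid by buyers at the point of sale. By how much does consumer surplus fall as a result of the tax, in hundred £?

Consumer surplus falls by £664 hundred.

Before the tax: set 325 − 3p = 4p − 32 → p* = £51, q* = 172.
With the tax collected from buyers, demand (in seller-price terms) shifts: qd = 325 − 3(p + 7).
New equilibrium: buyers pay £55, producers receive £48, q = 160. (Wedge: pb − ps = 7.)
ΔCS is the trapezoid between Q = 160 and Q = 172 of height £4: ½ · (172 + 160) · 4 = £664.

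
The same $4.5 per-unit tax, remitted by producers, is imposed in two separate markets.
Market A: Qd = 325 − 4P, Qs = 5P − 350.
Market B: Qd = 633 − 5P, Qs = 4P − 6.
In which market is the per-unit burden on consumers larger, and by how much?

Market A: pre-tax P* = $75, Q* = 25; post-tax Q = 15; per-unit burden on consumers = $2.5.
Market B: pre-tax P* = $71, Q* = 278; post-tax Q = 268; per-unit burden on consumers = $2.
Difference: $2.5 vs $2 → market A is larger by $0.5.

Market A, by $0.5.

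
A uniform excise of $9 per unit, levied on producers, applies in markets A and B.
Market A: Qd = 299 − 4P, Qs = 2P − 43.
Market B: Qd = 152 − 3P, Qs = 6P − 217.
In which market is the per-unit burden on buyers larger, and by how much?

Market A: pre-tax P* = $57, Q* = 71; post-tax Q = 59; per-unit burden on buyers = $3.
Market B: pre-tax P* = $41, Q* = 29; post-tax Q = 11; per-unit burden on buyers = $6.
Difference: $3 vs $6 → market B is larger by $3.

Market B, by $3.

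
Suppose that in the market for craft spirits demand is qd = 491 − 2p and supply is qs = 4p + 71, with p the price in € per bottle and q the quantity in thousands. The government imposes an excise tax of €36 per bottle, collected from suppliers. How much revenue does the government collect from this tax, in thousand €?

Tax revenue = €10908 thousand.

Before the tax: set 491 − 2p = 4p + 71 → p* = €70, q* = 351.
With the tax collected from suppliers, supply shifts: qs = 4(p − 36) + 71.
Solving gives q = 303 with consumers paying €94 and suppliers receiving €58 (the €36 wedge).
Revenue = t · Q = 36 · 303 = €10908.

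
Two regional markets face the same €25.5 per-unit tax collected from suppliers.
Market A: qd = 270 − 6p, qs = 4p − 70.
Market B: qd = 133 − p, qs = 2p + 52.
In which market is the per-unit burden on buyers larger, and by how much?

Market B, by €6.8.

Market A: pre-tax p* = €34, q* = 66; post-tax q = 4.8; per-unit burden on buyers = €10.2.
Market B: pre-tax p* = €27, q* = 106; post-tax q = 89; per-unit burden on buyers = €17.
Difference: €10.2 vs €17 → market B is larger by €6.8.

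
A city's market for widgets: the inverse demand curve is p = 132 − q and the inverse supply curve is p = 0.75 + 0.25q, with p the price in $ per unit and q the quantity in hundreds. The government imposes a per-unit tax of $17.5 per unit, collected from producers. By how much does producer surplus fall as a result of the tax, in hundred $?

Producer surplus falls by $343 hundred.

Inverting to q(p) form: qd = 132 − p; qs = 4p − 3.
Before the tax: set 132 − p = 4p − 3 → p* = $27, q* = 105.
With the tax collected from producers, supply shifts: qs = 4(p − 17.5) − 3.
New equilibrium: consumers pay $41, producers receive $23.5, q = 91. (Wedge: pb − ps = 17.5.)
ΔPS is the trapezoid between Q = 91 and Q = 105 of height $3.5: ½ · (105 + 91) · 3.5 = $343.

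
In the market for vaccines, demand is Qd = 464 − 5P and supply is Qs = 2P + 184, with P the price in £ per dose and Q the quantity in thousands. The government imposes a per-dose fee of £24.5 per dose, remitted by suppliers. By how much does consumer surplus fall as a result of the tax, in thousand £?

Consumer surplus falls by £1725.5 thousand.

Before the tax: set 464 − 5P = 2P + 184 → P* = £40, Q* = 264.
With the tax collected from suppliers, supply shifts: Qs = 2(P − 24.5) + 184.
New equilibrium: consumers pay £47, suppliers receive £22.5, Q = 229. (Wedge: Pb − Ps = 24.5.)
ΔCS is the trapezoid between Q = 229 and Q = 264 of height £7: ½ · (264 + 229) · 7 = £1725.5.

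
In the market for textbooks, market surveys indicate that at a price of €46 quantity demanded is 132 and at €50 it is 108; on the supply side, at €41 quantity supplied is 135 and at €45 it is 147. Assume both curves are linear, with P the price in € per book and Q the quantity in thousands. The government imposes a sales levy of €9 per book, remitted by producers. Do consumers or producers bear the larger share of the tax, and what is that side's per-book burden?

Producers bear the larger share: €6 per book.

Demand slope: (108 − 132)/(50 − 46) = -6, so Qd = 408 − 6P.
Supply slope: (147 − 135)/(45 − 41) = 3, so Qs = 3P + 12.
Before the tax: set 408 − 6P = 3P + 12 → P* = €44, Q* = 144.
With the tax collected from producers, supply shifts: Qs = 3(P − 9) + 12.
Solving gives Q = 126 with consumers paying €47 and producers receiving €38 (the €9 wedge).
Per-book burden: consumers €3, producers €6.
Producers take the larger share because supply is less price-elastic here (demand slope 6 vs supply slope 3).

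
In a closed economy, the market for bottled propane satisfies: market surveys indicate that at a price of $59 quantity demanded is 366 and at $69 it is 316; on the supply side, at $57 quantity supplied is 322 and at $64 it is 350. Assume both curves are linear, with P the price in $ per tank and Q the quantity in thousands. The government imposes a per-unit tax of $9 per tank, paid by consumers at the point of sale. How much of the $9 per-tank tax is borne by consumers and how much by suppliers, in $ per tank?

Demand slope: (316 − 366)/(69 − 59) = -5, so Qd = 661 − 5P.
Supply slope: (350 − 322)/(64 − 57) = 4, so Qs = 4P + 94.
Without the tax, 661 − 5P = 4P + 94 gives 9P = 567, so P* = $63 and Q* = 346.
With the tax collected from consumers, demand (in seller-price terms) shifts: Qd = 661 − 5(P + 9).
Solving gives Q = 326 with consumers paying $67 and suppliers receiving $58 (the $9 wedge).
Burden on consumers: $4; on suppliers: $5. (They sum to $9.)
The less price-elastic side of the market bears the larger share of a per-unit tax.

Consumers bear $4 per tank; suppliers bear $5 per tank.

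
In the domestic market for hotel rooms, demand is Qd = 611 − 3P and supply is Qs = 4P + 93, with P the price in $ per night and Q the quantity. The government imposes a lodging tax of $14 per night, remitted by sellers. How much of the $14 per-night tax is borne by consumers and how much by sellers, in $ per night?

Without the tax, 611 − 3P = 4P + 93 gives 7P = 518, so P* = $74 and Q* = 389.
With the tax collected from sellers, supply shifts: Qs = 4(P − 14) + 93.
New equilibrium: consumers pay $82, sellers receive $68, Q = 365. (Wedge: Pb − Ps = 14.)
Burden on consumers: $8; on sellers: $6. (They sum to $14.)

Consumers bear $8 per night; sellers bear $6 per night.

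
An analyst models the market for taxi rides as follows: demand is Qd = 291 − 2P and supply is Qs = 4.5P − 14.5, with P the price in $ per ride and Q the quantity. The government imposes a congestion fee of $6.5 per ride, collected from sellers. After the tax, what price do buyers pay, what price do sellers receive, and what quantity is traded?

Buyers pay $51.5; sellers receive $45; quantity = 188.

Without the tax, 291 − 2P = 4.5P − 14.5 gives 6.5P = 305.5, so P* = $47 and Q* = 197.
With the tax collected from sellers, supply shifts: Qs = 4.5(P − 6.5) − 14.5.
Solving gives Q = 188 with buyers paying $51.5 and sellers receiving $45 (the $6.5 wedge).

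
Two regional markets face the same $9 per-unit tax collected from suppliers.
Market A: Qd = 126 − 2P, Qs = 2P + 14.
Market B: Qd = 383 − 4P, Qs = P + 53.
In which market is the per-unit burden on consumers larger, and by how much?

Market A: pre-tax P* = $28, Q* = 70; post-tax Q = 61; per-unit burden on consumers = $4.5.
Market B: pre-tax P* = $66, Q* = 119; post-tax Q = 111.8; per-unit burden on consumers = $1.8.
Difference: $4.5 vs $1.8 → market A is larger by $2.7.

Market A, by $2.7.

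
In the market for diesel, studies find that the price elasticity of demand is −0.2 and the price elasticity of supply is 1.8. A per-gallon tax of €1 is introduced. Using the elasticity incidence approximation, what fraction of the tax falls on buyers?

Incidence ratio: buyers' share ≈ εs / (εs + |εd|) = 1.8 / (1.8 + 0.2) = 0.9.
Supply is the more elastic side, so buyers bear the larger share.

Buyers' share ≈ 0.9.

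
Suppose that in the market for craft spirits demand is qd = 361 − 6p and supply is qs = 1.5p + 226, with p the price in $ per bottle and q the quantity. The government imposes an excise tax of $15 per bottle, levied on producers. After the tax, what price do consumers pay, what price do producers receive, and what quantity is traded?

Consumers pay $21; producers receive $6; quantity = 235.

Without the tax, 361 − 6p = 1.5p + 226 gives 7.5p = 135, so p* = $18 and q* = 253.
With the tax collected from producers, supply shifts: qs = 1.5(p − 15) + 226.
New equilibrium: consumers pay $21, producers receive $6, q = 235. (Wedge: pb − ps = 15.)
The less price-elastic side of the market bears the larger share of a per-unit tax.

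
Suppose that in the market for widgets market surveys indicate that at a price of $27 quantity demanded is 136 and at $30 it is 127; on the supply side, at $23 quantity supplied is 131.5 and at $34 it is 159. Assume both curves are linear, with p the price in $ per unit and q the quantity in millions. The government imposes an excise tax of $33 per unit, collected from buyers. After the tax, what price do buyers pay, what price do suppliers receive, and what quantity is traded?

Demand slope: (127 − 136)/(30 − 27) = -3, so qd = 217 − 3p.
Supply slope: (159 − 131.5)/(34 − 23) = 2.5, so qs = 2.5p + 74.
Before the tax: set 217 − 3p = 2.5p + 74 → p* = $26, q* = 139.
With the tax collected from buyers, demand (in seller-price terms) shifts: qd = 217 − 3(p + 33).
New equilibrium: buyers pay $41, suppliers receive $8, q = 94. (Wedge: pb − ps = 33.)

Buyers pay $41; suppliers receive $8; quantity = 94.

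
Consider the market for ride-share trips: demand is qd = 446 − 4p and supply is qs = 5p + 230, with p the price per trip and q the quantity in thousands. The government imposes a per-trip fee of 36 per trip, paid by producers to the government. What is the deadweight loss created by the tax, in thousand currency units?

Deadweight loss = 1440 thousand.

Without the tax, 446 − 4p = 5p + 230 gives 9p = 216, so p* = 24 and q* = 350.
With the tax collected from producers, supply shifts: qs = 5(p − 36) + 230.
New equilibrium: consumers pay 44, producers receive 8, q = 270. (Wedge: pb − ps = 36.)
Quantity falls by |ΔQ| = |350 − 270| = 80.
DWL = ½ · t · |ΔQ| = ½ · 36 · 80 = 1440.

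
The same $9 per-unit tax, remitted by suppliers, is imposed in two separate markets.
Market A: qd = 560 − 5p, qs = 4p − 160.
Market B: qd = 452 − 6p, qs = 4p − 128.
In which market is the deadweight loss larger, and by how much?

Market A: pre-tax p* = $80, q* = 160; post-tax q = 140; deadweight loss = $90.
Market B: pre-tax p* = $58, q* = 104; post-tax q = 82.4; deadweight loss = $97.2.
Difference: $90 vs $97.2 → market B is larger by $7.2.

Market B, by $7.2.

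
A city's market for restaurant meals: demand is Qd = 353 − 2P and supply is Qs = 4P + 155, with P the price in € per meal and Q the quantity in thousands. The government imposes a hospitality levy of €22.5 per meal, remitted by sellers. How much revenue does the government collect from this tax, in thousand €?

Tax revenue = €5782.5 thousand.

Before the tax: set 353 − 2P = 4P + 155 → P* = €33, Q* = 287.
With the tax collected from sellers, supply shifts: Qs = 4(P − 22.5) + 155.
Solving gives Q = 257 with buyers paying €48 and sellers receiving €25.5 (the €22.5 wedge).
Revenue = t · Q = 22.5 · 257 = €5782.5.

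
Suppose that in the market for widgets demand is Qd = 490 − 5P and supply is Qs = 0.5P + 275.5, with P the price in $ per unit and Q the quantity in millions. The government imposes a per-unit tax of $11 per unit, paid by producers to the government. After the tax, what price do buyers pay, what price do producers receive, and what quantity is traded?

Buyers pay $40; producers receive $29; quantity = 290.

Before the tax: set 490 − 5P = 0.5P + 275.5 → P* = $39, Q* = 295.
With the tax collected from producers, supply shifts: Qs = 0.5(P − 11) + 275.5.
New equilibrium: buyers pay $40, producers receive $29, Q = 290. (Wedge: Pb − Ps = 11.)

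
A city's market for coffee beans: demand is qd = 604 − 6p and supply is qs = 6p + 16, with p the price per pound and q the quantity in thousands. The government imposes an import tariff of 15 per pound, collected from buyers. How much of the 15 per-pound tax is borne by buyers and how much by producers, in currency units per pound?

Buyers bear 7.5 per pound; producers bear 7.5 per pound.

Without the tax, 604 − 6p = 6p + 16 gives 12p = 588, so p* = 49 and q* = 310.
With the tax collected from buyers, demand (in seller-price terms) shifts: qd = 604 − 6(p + 15).
New equilibrium: buyers pay 56.5, producers receive 41.5, q = 265. (Wedge: pb − ps = 15.)
Burden on buyers: 7.5; on producers: 7.5. (They sum to 15.)
The less price-elastic side of the market bears the larger share of a per-unit tax.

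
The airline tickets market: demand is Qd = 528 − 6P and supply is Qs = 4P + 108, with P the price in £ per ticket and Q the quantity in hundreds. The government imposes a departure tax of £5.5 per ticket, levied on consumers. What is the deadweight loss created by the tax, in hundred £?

Before the tax: set 528 − 6P = 4P + 108 → P* = £42, Q* = 276.
With the tax collected from consumers, demand (in seller-price terms) shifts: Qd = 528 − 6(P + 5.5).
Solving gives Q = 262.8 with consumers paying £44.2 and producers receiving £38.7 (the £5.5 wedge).
Quantity falls by |ΔQ| = |276 − 262.8| = 13.2.
DWL = ½ · t · |ΔQ| = ½ · 5.5 · 13.2 = £36.3.

Deadweight loss = £36.3 hundred.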